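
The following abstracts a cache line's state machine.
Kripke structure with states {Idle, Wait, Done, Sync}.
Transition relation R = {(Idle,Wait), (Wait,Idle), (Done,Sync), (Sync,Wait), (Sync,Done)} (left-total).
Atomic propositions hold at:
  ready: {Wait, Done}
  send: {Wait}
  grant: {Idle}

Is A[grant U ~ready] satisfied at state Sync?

Yes

Sat(~ready) = {Idle, Sync}
A[grant U ~ready]: least fixpoint, start Z0 = Sat(~ready) = {Idle, Sync}, add states in Sat(grant) with every successor in Z. Already a fixed point.
Sat(A[grant U ~ready]) = {Idle, Sync}
Sync ∈ Sat(A[grant U ~ready]) = {Idle, Sync}, so the formula holds at Sync.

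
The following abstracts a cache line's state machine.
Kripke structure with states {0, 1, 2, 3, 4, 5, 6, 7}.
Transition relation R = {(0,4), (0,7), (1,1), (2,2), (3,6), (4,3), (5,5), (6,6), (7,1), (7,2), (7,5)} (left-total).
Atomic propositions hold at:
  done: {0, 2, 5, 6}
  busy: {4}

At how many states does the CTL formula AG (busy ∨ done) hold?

3

Sat(busy ∨ done) = {0, 2, 4, 5, 6}
AG (busy ∨ done): greatest fixpoint, start Z0 = {0, 2, 4, 5, 6}, keep only states in Sat with every successor in Z. Z1 = {2, 5, 6}; fixed.
Sat(AG (busy ∨ done)) = {2, 5, 6}
|Sat(AG (busy ∨ done))| = |{2, 5, 6}| = 3.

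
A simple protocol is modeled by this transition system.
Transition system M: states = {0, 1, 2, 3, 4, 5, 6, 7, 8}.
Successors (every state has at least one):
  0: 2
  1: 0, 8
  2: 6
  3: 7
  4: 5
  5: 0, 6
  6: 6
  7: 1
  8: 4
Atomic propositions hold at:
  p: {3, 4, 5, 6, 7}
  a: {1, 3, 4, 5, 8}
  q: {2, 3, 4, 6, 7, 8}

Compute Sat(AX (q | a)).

Sat(q | a) = {1, 2, 3, 4, 5, 6, 7, 8}
Sat(AX (q | a)) = {s : every successor in {1, 2, 3, 4, 5, 6, 7, 8}} = {0, 2, 3, 4, 6, 7, 8}

{0, 2, 3, 4, 6, 7, 8}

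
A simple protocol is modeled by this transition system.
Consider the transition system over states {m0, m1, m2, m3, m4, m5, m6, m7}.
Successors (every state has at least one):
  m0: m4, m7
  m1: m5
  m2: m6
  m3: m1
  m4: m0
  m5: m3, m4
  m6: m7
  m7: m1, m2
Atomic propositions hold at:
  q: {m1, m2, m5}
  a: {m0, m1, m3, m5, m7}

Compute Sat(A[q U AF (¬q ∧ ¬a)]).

Sat(¬q) = {m0, m3, m4, m6, m7}
Sat(¬a) = {m2, m4, m6}
Sat(¬q ∧ ¬a) = {m4, m6}
AF (¬q ∧ ¬a): least fixpoint, start Z0 = {m4, m6}, add states with every successor in Z. Z1 = {m2, m4, m6}; fixed.
Sat(AF (¬q ∧ ¬a)) = {m2, m4, m6}
A[q U AF (¬q ∧ ¬a)]: least fixpoint, start Z0 = Sat(AF (¬q ∧ ¬a)) = {m2, m4, m6}, add states in Sat(q) with every successor in Z. Already a fixed point.
Sat(A[q U AF (¬q ∧ ¬a)]) = {m2, m4, m6}

{m2, m4, m6}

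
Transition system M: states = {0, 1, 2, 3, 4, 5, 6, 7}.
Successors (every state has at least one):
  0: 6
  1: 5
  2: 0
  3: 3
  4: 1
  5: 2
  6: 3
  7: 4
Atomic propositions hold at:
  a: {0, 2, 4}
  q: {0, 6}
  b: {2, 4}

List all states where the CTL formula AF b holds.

AF b: least fixpoint, start Z0 = {2, 4}, add states with every successor in Z. Z1 = {2, 4, 5, 7}; Z2 = {1, 2, 4, 5, 7}; fixed.
Sat(AF b) = {1, 2, 4, 5, 7}

{1, 2, 4, 5, 7}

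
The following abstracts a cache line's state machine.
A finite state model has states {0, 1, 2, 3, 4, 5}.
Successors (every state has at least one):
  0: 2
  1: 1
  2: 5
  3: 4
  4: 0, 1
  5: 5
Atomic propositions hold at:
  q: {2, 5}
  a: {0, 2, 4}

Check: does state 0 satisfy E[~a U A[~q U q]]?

Sat(~a) = {1, 3, 5}
Sat(~q) = {0, 1, 3, 4}
A[~q U q]: least fixpoint, start Z0 = Sat(q) = {2, 5}, add states in Sat(~q) with every successor in Z. Z1 = {0, 2, 5}; fixed.
Sat(A[~q U q]) = {0, 2, 5}
E[~a U A[~q U q]]: least fixpoint, start Z0 = Sat(A[~q U q]) = {0, 2, 5}, add states in Sat(~a) with some successor in Z. Already a fixed point.
Sat(E[~a U A[~q U q]]) = {0, 2, 5}
0 ∈ Sat(E[~a U A[~q U q]]) = {0, 2, 5}, so the formula holds at 0.

Yes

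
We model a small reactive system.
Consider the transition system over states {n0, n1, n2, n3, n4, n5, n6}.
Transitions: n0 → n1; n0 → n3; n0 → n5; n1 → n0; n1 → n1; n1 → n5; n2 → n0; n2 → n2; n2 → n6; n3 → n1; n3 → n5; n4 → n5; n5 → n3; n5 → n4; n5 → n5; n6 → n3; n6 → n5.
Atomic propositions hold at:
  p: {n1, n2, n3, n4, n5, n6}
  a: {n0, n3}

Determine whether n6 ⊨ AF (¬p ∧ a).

Sat(¬p) = {n0}
Sat(¬p ∧ a) = {n0}
AF (¬p ∧ a): least fixpoint, start Z0 = {n0}, add states with every successor in Z. Already a fixed point.
Sat(AF (¬p ∧ a)) = {n0}
n6 ∉ Sat(AF (¬p ∧ a)) = {n0}, so the formula does not hold at n6.

No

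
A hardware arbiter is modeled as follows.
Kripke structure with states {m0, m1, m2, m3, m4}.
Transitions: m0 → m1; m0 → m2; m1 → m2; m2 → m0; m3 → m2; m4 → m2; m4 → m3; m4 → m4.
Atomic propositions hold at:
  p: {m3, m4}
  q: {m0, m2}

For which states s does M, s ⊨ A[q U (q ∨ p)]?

{m0, m2, m3, m4}

Sat(q ∨ p) = {m0, m2, m3, m4}
A[q U (q ∨ p)]: least fixpoint, start Z0 = Sat((q ∨ p)) = {m0, m2, m3, m4}, add states in Sat(q) with every successor in Z. Already a fixed point.
Sat(A[q U (q ∨ p)]) = {m0, m2, m3, m4}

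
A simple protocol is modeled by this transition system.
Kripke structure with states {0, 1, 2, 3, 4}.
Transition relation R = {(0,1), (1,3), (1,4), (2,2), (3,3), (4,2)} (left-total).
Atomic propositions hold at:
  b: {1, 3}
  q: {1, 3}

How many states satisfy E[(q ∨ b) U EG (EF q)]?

3

Sat(q ∨ b) = {1, 3}
EF q: least fixpoint, start Z0 = {1, 3}, add states with some successor in Z. Z1 = {0, 1, 3}; fixed.
Sat(EF q) = {0, 1, 3}
EG (EF q): greatest fixpoint, start Z0 = {0, 1, 3}, keep only states in Sat with some successor in Z. Already a fixed point.
Sat(EG (EF q)) = {0, 1, 3}
E[(q ∨ b) U EG (EF q)]: least fixpoint, start Z0 = Sat(EG (EF q)) = {0, 1, 3}, add states in Sat(q ∨ b) with some successor in Z. Already a fixed point.
Sat(E[(q ∨ b) U EG (EF q)]) = {0, 1, 3}
|Sat(E[(q ∨ b) U EG (EF q)])| = |{0, 1, 3}| = 3.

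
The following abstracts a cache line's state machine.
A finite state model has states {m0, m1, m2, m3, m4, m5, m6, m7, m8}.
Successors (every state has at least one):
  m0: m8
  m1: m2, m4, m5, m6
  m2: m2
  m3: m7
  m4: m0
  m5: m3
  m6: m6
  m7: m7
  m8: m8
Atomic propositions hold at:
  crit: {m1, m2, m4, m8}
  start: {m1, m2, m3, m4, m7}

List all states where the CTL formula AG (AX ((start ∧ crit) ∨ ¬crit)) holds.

Sat(start ∧ crit) = {m1, m2, m4}
Sat(¬crit) = {m0, m3, m5, m6, m7}
Sat((start ∧ crit) ∨ ¬crit) = {m0, m1, m2, m3, m4, m5, m6, m7}
Sat(AX ((start ∧ crit) ∨ ¬crit)) = {s : every successor in {m0, m1, m2, m3, m4, m5, m6, m7}} = {m1, m2, m3, m4, m5, m6, m7}
AG (AX ((start ∧ crit) ∨ ¬crit)): greatest fixpoint, start Z0 = {m1, m2, m3, m4, m5, m6, m7}, keep only states in Sat with every successor in Z. Z1 = {m1, m2, m3, m5, m6, m7}; Z2 = {m2, m3, m5, m6, m7}; fixed.
Sat(AG (AX ((start ∧ crit) ∨ ¬crit))) = {m2, m3, m5, m6, m7}

{m2, m3, m5, m6, m7}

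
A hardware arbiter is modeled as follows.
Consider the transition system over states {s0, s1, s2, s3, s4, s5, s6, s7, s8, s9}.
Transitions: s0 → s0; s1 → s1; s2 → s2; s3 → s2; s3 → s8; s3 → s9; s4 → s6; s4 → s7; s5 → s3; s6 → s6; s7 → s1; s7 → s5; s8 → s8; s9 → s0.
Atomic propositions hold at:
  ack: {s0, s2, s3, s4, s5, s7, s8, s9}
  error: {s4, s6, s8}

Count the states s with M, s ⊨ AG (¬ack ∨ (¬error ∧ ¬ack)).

Sat(¬ack) = {s1, s6}
Sat(¬error) = {s0, s1, s2, s3, s5, s7, s9}
Sat(¬error ∧ ¬ack) = {s1}
Sat(¬ack ∨ (¬error ∧ ¬ack)) = {s1, s6}
AG (¬ack ∨ (¬error ∧ ¬ack)): greatest fixpoint, start Z0 = {s1, s6}, keep only states in Sat with every successor in Z. Already a fixed point.
Sat(AG (¬ack ∨ (¬error ∧ ¬ack))) = {s1, s6}
|Sat(AG (¬ack ∨ (¬error ∧ ¬ack)))| = |{s1, s6}| = 2.

2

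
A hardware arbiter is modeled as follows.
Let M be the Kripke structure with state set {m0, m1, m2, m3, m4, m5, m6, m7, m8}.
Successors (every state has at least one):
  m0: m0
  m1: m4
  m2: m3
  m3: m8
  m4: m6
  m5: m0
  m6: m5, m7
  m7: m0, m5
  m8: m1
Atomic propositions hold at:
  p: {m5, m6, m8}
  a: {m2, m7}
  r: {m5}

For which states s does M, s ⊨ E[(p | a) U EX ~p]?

Sat(p | a) = {m2, m5, m6, m7, m8}
Sat(~p) = {m0, m1, m2, m3, m4, m7}
Sat(EX ~p) = {s : some successor in {m0, m1, m2, m3, m4, m7}} = {m0, m1, m2, m5, m6, m7, m8}
E[(p | a) U EX ~p]: least fixpoint, start Z0 = Sat(EX ~p) = {m0, m1, m2, m5, m6, m7, m8}, add states in Sat(p | a) with some successor in Z. Already a fixed point.
Sat(E[(p | a) U EX ~p]) = {m0, m1, m2, m5, m6, m7, m8}

{m0, m1, m2, m5, m6, m7, m8}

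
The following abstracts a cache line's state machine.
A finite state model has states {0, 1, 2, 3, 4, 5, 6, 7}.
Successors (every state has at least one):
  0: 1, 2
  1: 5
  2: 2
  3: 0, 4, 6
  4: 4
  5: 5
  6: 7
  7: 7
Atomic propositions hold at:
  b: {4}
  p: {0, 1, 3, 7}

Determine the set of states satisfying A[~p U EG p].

Sat(~p) = {2, 4, 5, 6}
EG p: greatest fixpoint, start Z0 = {0, 1, 3, 7}, keep only states in Sat with some successor in Z. Z1 = {0, 3, 7}; Z2 = {3, 7}; Z3 = {7}; fixed.
Sat(EG p) = {7}
A[~p U EG p]: least fixpoint, start Z0 = Sat(EG p) = {7}, add states in Sat(~p) with every successor in Z. Z1 = {6, 7}; fixed.
Sat(A[~p U EG p]) = {6, 7}

{6, 7}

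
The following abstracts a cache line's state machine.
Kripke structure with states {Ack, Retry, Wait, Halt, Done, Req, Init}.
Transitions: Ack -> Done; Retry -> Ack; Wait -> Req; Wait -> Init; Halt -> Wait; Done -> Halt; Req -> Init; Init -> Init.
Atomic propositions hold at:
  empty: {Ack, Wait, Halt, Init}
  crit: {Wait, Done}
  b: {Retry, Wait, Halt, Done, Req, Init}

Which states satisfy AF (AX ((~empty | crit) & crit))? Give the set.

{Ack, Retry, Halt, Done}

Sat(~empty) = {Retry, Done, Req}
Sat(~empty | crit) = {Retry, Wait, Done, Req}
Sat((~empty | crit) & crit) = {Wait, Done}
Sat(AX ((~empty | crit) & crit)) = {s : every successor in {Wait, Done}} = {Ack, Halt}
AF (AX ((~empty | crit) & crit)): least fixpoint, start Z0 = {Ack, Halt}, add states with every successor in Z. Z1 = {Ack, Retry, Halt, Done}; fixed.
Sat(AF (AX ((~empty | crit) & crit))) = {Ack, Retry, Halt, Done}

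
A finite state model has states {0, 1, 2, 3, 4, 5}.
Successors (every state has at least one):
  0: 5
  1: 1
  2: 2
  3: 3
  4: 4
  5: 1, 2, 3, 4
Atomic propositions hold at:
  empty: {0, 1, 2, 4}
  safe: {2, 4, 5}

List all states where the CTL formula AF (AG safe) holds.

{2, 4}

AG safe: greatest fixpoint, start Z0 = {2, 4, 5}, keep only states in Sat with every successor in Z. Z1 = {2, 4}; fixed.
Sat(AG safe) = {2, 4}
AF (AG safe): least fixpoint, start Z0 = {2, 4}, add states with every successor in Z. Already a fixed point.
Sat(AF (AG safe)) = {2, 4}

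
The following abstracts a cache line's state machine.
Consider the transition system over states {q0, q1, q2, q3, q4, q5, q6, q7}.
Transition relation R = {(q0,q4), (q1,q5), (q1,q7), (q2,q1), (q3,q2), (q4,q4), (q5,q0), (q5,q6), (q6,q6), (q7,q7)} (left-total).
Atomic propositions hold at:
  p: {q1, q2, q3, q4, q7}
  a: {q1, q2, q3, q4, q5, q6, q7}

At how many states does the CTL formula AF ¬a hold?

1

Sat(¬a) = {q0}
AF ¬a: least fixpoint, start Z0 = {q0}, add states with every successor in Z. Already a fixed point.
Sat(AF ¬a) = {q0}
|Sat(AF ¬a)| = |{q0}| = 1.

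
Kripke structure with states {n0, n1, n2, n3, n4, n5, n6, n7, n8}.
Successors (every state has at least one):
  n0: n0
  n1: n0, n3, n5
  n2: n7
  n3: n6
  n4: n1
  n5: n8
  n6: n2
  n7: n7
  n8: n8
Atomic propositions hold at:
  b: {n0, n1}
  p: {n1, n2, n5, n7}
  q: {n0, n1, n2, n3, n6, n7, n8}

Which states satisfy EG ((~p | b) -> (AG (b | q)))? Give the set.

{n0, n2, n3, n5, n6, n7, n8}

Sat(~p) = {n0, n3, n4, n6, n8}
Sat(~p | b) = {n0, n1, n3, n4, n6, n8}
Sat(b | q) = {n0, n1, n2, n3, n6, n7, n8}
AG (b | q): greatest fixpoint, start Z0 = {n0, n1, n2, n3, n6, n7, n8}, keep only states in Sat with every successor in Z. Z1 = {n0, n2, n3, n6, n7, n8}; fixed.
Sat(AG (b | q)) = {n0, n2, n3, n6, n7, n8}
Sat((~p | b) -> (AG (b | q))) = {n0, n2, n3, n5, n6, n7, n8}
EG ((~p | b) -> (AG (b | q))): greatest fixpoint, start Z0 = {n0, n2, n3, n5, n6, n7, n8}, keep only states in Sat with some successor in Z. Already a fixed point.
Sat(EG ((~p | b) -> (AG (b | q)))) = {n0, n2, n3, n5, n6, n7, n8}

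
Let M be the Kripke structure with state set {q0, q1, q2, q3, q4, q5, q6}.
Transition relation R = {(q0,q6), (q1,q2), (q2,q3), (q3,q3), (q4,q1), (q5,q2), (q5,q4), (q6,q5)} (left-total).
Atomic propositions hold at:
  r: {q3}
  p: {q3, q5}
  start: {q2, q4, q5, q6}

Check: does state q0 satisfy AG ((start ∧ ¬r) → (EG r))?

Sat(¬r) = {q0, q1, q2, q4, q5, q6}
Sat(start ∧ ¬r) = {q2, q4, q5, q6}
EG r: greatest fixpoint, start Z0 = {q3}, keep only states in Sat with some successor in Z. Already a fixed point.
Sat(EG r) = {q3}
Sat((start ∧ ¬r) → (EG r)) = {q0, q1, q3}
AG ((start ∧ ¬r) → (EG r)): greatest fixpoint, start Z0 = {q0, q1, q3}, keep only states in Sat with every successor in Z. Z1 = {q3}; fixed.
Sat(AG ((start ∧ ¬r) → (EG r))) = {q3}
q0 ∉ Sat(AG ((start ∧ ¬r) → (EG r))) = {q3}, so the formula does not hold at q0.

No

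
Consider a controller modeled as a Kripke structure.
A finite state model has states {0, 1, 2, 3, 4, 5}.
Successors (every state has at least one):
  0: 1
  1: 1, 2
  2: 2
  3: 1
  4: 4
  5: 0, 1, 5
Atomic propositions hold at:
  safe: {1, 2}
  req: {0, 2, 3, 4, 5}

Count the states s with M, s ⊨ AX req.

2

Sat(AX req) = {s : every successor in {0, 2, 3, 4, 5}} = {2, 4}
|Sat(AX req)| = |{2, 4}| = 2.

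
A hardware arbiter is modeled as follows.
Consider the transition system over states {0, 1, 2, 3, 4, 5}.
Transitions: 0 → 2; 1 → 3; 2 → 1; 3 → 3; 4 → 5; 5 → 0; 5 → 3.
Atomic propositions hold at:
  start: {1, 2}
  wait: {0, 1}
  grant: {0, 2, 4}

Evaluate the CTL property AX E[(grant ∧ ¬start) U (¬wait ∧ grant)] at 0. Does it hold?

Yes

Sat(¬start) = {0, 3, 4, 5}
Sat(grant ∧ ¬start) = {0, 4}
Sat(¬wait) = {2, 3, 4, 5}
Sat(¬wait ∧ grant) = {2, 4}
E[(grant ∧ ¬start) U (¬wait ∧ grant)]: least fixpoint, start Z0 = Sat((¬wait ∧ grant)) = {2, 4}, add states in Sat(grant ∧ ¬start) with some successor in Z. Z1 = {0, 2, 4}; fixed.
Sat(E[(grant ∧ ¬start) U (¬wait ∧ grant)]) = {0, 2, 4}
Sat(AX E[(grant ∧ ¬start) U (¬wait ∧ grant)]) = {s : every successor in {0, 2, 4}} = {0}
0 ∈ Sat(AX E[(grant ∧ ¬start) U (¬wait ∧ grant)]) = {0}, so the formula holds at 0.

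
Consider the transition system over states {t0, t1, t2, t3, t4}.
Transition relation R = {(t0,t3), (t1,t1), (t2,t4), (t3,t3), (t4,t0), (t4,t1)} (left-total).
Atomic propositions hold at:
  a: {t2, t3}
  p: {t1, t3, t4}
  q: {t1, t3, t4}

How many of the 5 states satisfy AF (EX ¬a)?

3

Sat(¬a) = {t0, t1, t4}
Sat(EX ¬a) = {s : some successor in {t0, t1, t4}} = {t1, t2, t4}
AF (EX ¬a): least fixpoint, start Z0 = {t1, t2, t4}, add states with every successor in Z. Already a fixed point.
Sat(AF (EX ¬a)) = {t1, t2, t4}
|Sat(AF (EX ¬a))| = |{t1, t2, t4}| = 3.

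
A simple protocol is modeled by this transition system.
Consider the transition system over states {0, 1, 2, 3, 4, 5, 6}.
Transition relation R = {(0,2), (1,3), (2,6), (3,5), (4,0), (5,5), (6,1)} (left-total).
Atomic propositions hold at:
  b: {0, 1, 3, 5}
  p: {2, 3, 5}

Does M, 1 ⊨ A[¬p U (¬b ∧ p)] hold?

Sat(¬p) = {0, 1, 4, 6}
Sat(¬b) = {2, 4, 6}
Sat(¬b ∧ p) = {2}
A[¬p U (¬b ∧ p)]: least fixpoint, start Z0 = Sat((¬b ∧ p)) = {2}, add states in Sat(¬p) with every successor in Z. Z1 = {0, 2}; Z2 = {0, 2, 4}; fixed.
Sat(A[¬p U (¬b ∧ p)]) = {0, 2, 4}
1 ∉ Sat(A[¬p U (¬b ∧ p)]) = {0, 2, 4}, so the formula does not hold at 1.

No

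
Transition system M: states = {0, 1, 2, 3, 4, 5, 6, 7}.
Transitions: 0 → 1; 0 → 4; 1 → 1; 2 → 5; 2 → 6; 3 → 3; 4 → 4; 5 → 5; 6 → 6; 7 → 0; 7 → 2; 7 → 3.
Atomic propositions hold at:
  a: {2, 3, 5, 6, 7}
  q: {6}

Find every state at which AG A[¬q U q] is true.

{6}

Sat(¬q) = {0, 1, 2, 3, 4, 5, 7}
A[¬q U q]: least fixpoint, start Z0 = Sat(q) = {6}, add states in Sat(¬q) with every successor in Z. Already a fixed point.
Sat(A[¬q U q]) = {6}
AG A[¬q U q]: greatest fixpoint, start Z0 = {6}, keep only states in Sat with every successor in Z. Already a fixed point.
Sat(AG A[¬q U q]) = {6}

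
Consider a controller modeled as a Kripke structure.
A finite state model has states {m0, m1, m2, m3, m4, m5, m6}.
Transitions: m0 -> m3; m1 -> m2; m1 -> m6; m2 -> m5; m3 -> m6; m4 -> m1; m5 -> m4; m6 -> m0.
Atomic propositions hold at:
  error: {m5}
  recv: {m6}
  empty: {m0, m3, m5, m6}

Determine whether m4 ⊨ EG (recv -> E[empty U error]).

Yes

E[empty U error]: least fixpoint, start Z0 = Sat(error) = {m5}, add states in Sat(empty) with some successor in Z. Already a fixed point.
Sat(E[empty U error]) = {m5}
Sat(recv -> E[empty U error]) = {m0, m1, m2, m3, m4, m5}
EG (recv -> E[empty U error]): greatest fixpoint, start Z0 = {m0, m1, m2, m3, m4, m5}, keep only states in Sat with some successor in Z. Z1 = {m0, m1, m2, m4, m5}; Z2 = {m1, m2, m4, m5}; fixed.
Sat(EG (recv -> E[empty U error])) = {m1, m2, m4, m5}
m4 ∈ Sat(EG (recv -> E[empty U error])) = {m1, m2, m4, m5}, so the formula holds at m4.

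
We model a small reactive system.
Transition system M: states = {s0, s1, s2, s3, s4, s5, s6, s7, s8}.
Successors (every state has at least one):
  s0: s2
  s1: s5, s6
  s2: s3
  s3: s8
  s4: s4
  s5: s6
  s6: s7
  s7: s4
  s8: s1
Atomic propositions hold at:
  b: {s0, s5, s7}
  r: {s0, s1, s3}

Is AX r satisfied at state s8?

Sat(AX r) = {s : every successor in {s0, s1, s3}} = {s2, s8}
s8 ∈ Sat(AX r) = {s2, s8}, so the formula holds at s8.

Yes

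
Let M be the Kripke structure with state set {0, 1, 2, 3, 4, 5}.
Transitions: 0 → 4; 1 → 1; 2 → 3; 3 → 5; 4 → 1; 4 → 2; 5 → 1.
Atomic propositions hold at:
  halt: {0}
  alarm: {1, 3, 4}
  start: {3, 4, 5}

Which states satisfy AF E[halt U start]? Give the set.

{0, 2, 3, 4, 5}

E[halt U start]: least fixpoint, start Z0 = Sat(start) = {3, 4, 5}, add states in Sat(halt) with some successor in Z. Z1 = {0, 3, 4, 5}; fixed.
Sat(E[halt U start]) = {0, 3, 4, 5}
AF E[halt U start]: least fixpoint, start Z0 = {0, 3, 4, 5}, add states with every successor in Z. Z1 = {0, 2, 3, 4, 5}; fixed.
Sat(AF E[halt U start]) = {0, 2, 3, 4, 5}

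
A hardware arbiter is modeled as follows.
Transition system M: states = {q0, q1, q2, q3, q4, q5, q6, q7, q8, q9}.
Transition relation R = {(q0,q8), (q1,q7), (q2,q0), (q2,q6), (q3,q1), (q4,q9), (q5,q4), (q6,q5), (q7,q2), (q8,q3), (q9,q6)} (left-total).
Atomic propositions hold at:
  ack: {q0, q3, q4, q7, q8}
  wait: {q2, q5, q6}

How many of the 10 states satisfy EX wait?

Sat(EX wait) = {s : some successor in {q2, q5, q6}} = {q2, q6, q7, q9}
|Sat(EX wait)| = |{q2, q6, q7, q9}| = 4.

4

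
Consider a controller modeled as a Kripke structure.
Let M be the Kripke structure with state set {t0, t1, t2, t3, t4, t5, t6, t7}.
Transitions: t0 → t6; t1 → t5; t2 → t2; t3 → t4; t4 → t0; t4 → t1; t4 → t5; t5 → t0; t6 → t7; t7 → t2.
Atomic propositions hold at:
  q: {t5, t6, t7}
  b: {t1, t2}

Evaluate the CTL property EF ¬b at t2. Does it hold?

Sat(¬b) = {t0, t3, t4, t5, t6, t7}
EF ¬b: least fixpoint, start Z0 = {t0, t3, t4, t5, t6, t7}, add states with some successor in Z. Z1 = {t0, t1, t3, t4, t5, t6, t7}; fixed.
Sat(EF ¬b) = {t0, t1, t3, t4, t5, t6, t7}
t2 ∉ Sat(EF ¬b) = {t0, t1, t3, t4, t5, t6, t7}, so the formula does not hold at t2.

No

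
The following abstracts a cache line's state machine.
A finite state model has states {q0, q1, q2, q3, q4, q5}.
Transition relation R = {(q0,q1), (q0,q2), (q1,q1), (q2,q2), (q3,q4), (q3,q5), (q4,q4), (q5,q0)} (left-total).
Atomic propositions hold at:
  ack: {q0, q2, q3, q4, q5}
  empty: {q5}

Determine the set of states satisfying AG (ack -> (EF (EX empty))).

Sat(EX empty) = {s : some successor in {q5}} = {q3}
EF (EX empty): least fixpoint, start Z0 = {q3}, add states with some successor in Z. Already a fixed point.
Sat(EF (EX empty)) = {q3}
Sat(ack -> (EF (EX empty))) = {q1, q3}
AG (ack -> (EF (EX empty))): greatest fixpoint, start Z0 = {q1, q3}, keep only states in Sat with every successor in Z. Z1 = {q1}; fixed.
Sat(AG (ack -> (EF (EX empty)))) = {q1}

{q1}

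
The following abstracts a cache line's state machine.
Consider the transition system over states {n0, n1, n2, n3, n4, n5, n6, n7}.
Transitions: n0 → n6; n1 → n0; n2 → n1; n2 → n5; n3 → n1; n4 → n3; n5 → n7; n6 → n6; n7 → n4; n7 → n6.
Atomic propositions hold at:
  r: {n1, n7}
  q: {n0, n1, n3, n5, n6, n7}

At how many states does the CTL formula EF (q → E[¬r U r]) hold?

6

Sat(¬r) = {n0, n2, n3, n4, n5, n6}
E[¬r U r]: least fixpoint, start Z0 = Sat(r) = {n1, n7}, add states in Sat(¬r) with some successor in Z. Z1 = {n1, n2, n3, n5, n7}; Z2 = {n1, n2, n3, n4, n5, n7}; fixed.
Sat(E[¬r U r]) = {n1, n2, n3, n4, n5, n7}
Sat(q → E[¬r U r]) = {n1, n2, n3, n4, n5, n7}
EF (q → E[¬r U r]): least fixpoint, start Z0 = {n1, n2, n3, n4, n5, n7}, add states with some successor in Z. Already a fixed point.
Sat(EF (q → E[¬r U r])) = {n1, n2, n3, n4, n5, n7}
|Sat(EF (q → E[¬r U r]))| = |{n1, n2, n3, n4, n5, n7}| = 6.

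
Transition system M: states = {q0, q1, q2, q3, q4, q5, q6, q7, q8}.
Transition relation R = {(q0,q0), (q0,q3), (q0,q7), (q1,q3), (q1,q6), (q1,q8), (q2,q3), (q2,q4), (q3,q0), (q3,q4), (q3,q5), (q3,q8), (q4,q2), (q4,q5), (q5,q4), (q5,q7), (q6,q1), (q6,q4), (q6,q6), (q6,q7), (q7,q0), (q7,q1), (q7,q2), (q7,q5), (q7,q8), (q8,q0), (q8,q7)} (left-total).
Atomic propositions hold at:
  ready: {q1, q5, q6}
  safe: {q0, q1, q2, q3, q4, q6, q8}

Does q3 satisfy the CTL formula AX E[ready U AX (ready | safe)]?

Sat(ready | safe) = {q0, q1, q2, q3, q4, q5, q6, q8}
Sat(AX (ready | safe)) = {s : every successor in {q0, q1, q2, q3, q4, q5, q6, q8}} = {q1, q2, q3, q4, q7}
E[ready U AX (ready | safe)]: least fixpoint, start Z0 = Sat(AX (ready | safe)) = {q1, q2, q3, q4, q7}, add states in Sat(ready) with some successor in Z. Z1 = {q1, q2, q3, q4, q5, q6, q7}; fixed.
Sat(E[ready U AX (ready | safe)]) = {q1, q2, q3, q4, q5, q6, q7}
Sat(AX E[ready U AX (ready | safe)]) = {s : every successor in {q1, q2, q3, q4, q5, q6, q7}} = {q2, q4, q5, q6}
q3 ∉ Sat(AX E[ready U AX (ready | safe)]) = {q2, q4, q5, q6}, so the formula does not hold at q3.

No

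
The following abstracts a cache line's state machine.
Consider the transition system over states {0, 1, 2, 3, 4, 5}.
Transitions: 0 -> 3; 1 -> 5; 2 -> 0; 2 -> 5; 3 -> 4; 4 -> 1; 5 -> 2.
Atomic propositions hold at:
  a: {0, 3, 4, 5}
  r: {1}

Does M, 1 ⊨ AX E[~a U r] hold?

No

Sat(~a) = {1, 2}
E[~a U r]: least fixpoint, start Z0 = Sat(r) = {1}, add states in Sat(~a) with some successor in Z. Already a fixed point.
Sat(E[~a U r]) = {1}
Sat(AX E[~a U r]) = {s : every successor in {1}} = {4}
1 ∉ Sat(AX E[~a U r]) = {4}, so the formula does not hold at 1.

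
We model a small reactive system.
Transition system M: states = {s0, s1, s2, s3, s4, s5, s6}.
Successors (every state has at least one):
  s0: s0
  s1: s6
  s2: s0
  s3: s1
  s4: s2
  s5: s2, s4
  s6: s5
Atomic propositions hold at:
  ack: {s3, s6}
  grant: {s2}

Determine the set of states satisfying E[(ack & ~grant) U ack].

Sat(~grant) = {s0, s1, s3, s4, s5, s6}
Sat(ack & ~grant) = {s3, s6}
E[(ack & ~grant) U ack]: least fixpoint, start Z0 = Sat(ack) = {s3, s6}, add states in Sat(ack & ~grant) with some successor in Z. Already a fixed point.
Sat(E[(ack & ~grant) U ack]) = {s3, s6}

{s3, s6}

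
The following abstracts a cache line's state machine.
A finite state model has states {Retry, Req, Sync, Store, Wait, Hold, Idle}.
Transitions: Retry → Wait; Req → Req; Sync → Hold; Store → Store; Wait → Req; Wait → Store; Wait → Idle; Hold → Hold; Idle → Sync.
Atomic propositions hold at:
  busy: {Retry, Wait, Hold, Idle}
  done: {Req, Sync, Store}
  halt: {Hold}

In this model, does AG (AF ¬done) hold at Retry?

No

Sat(¬done) = {Retry, Wait, Hold, Idle}
AF ¬done: least fixpoint, start Z0 = {Retry, Wait, Hold, Idle}, add states with every successor in Z. Z1 = {Retry, Sync, Wait, Hold, Idle}; fixed.
Sat(AF ¬done) = {Retry, Sync, Wait, Hold, Idle}
AG (AF ¬done): greatest fixpoint, start Z0 = {Retry, Sync, Wait, Hold, Idle}, keep only states in Sat with every successor in Z. Z1 = {Retry, Sync, Hold, Idle}; Z2 = {Sync, Hold, Idle}; fixed.
Sat(AG (AF ¬done)) = {Sync, Hold, Idle}
Retry ∉ Sat(AG (AF ¬done)) = {Sync, Hold, Idle}, so the formula does not hold at Retry.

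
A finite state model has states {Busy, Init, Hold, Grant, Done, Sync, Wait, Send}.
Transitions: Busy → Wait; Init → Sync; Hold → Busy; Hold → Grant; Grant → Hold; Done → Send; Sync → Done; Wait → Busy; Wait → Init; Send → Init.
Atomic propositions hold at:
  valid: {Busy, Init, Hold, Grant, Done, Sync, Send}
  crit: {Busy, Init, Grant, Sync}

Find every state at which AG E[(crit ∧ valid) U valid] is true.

Sat(crit ∧ valid) = {Busy, Init, Grant, Sync}
E[(crit ∧ valid) U valid]: least fixpoint, start Z0 = Sat(valid) = {Busy, Init, Hold, Grant, Done, Sync, Send}, add states in Sat(crit ∧ valid) with some successor in Z. Already a fixed point.
Sat(E[(crit ∧ valid) U valid]) = {Busy, Init, Hold, Grant, Done, Sync, Send}
AG E[(crit ∧ valid) U valid]: greatest fixpoint, start Z0 = {Busy, Init, Hold, Grant, Done, Sync, Send}, keep only states in Sat with every successor in Z. Z1 = {Init, Hold, Grant, Done, Sync, Send}; Z2 = {Init, Grant, Done, Sync, Send}; Z3 = {Init, Done, Sync, Send}; fixed.
Sat(AG E[(crit ∧ valid) U valid]) = {Init, Done, Sync, Send}

{Init, Done, Sync, Send}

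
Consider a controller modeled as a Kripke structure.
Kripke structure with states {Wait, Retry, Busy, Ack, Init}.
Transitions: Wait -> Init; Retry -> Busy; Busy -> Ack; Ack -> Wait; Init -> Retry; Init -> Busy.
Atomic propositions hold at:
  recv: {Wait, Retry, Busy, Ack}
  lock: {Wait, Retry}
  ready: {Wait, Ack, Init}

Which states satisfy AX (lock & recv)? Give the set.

{Ack}

Sat(lock & recv) = {Wait, Retry}
Sat(AX (lock & recv)) = {s : every successor in {Wait, Retry}} = {Ack}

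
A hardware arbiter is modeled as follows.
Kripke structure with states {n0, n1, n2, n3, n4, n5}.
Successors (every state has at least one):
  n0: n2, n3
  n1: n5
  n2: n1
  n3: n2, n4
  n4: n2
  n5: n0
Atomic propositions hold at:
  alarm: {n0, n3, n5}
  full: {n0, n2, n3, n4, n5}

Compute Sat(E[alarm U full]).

{n0, n2, n3, n4, n5}

E[alarm U full]: least fixpoint, start Z0 = Sat(full) = {n0, n2, n3, n4, n5}, add states in Sat(alarm) with some successor in Z. Already a fixed point.
Sat(E[alarm U full]) = {n0, n2, n3, n4, n5}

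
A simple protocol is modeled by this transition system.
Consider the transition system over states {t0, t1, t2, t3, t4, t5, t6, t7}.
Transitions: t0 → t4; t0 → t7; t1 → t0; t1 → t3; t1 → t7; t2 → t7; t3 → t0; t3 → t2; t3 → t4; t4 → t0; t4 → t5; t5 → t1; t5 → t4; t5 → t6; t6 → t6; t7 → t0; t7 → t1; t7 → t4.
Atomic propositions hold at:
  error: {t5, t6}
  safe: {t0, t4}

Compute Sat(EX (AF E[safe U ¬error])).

Sat(¬error) = {t0, t1, t2, t3, t4, t7}
E[safe U ¬error]: least fixpoint, start Z0 = Sat(¬error) = {t0, t1, t2, t3, t4, t7}, add states in Sat(safe) with some successor in Z. Already a fixed point.
Sat(E[safe U ¬error]) = {t0, t1, t2, t3, t4, t7}
AF E[safe U ¬error]: least fixpoint, start Z0 = {t0, t1, t2, t3, t4, t7}, add states with every successor in Z. Already a fixed point.
Sat(AF E[safe U ¬error]) = {t0, t1, t2, t3, t4, t7}
Sat(EX (AF E[safe U ¬error])) = {s : some successor in {t0, t1, t2, t3, t4, t7}} = {t0, t1, t2, t3, t4, t5, t7}

{t0, t1, t2, t3, t4, t5, t7}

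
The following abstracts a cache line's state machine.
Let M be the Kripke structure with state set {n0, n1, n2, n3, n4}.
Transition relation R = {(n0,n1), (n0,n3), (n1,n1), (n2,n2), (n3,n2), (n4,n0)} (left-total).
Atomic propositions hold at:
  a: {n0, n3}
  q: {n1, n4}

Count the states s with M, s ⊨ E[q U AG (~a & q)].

Sat(~a) = {n1, n2, n4}
Sat(~a & q) = {n1, n4}
AG (~a & q): greatest fixpoint, start Z0 = {n1, n4}, keep only states in Sat with every successor in Z. Z1 = {n1}; fixed.
Sat(AG (~a & q)) = {n1}
E[q U AG (~a & q)]: least fixpoint, start Z0 = Sat(AG (~a & q)) = {n1}, add states in Sat(q) with some successor in Z. Already a fixed point.
Sat(E[q U AG (~a & q)]) = {n1}
|Sat(E[q U AG (~a & q)])| = |{n1}| = 1.

1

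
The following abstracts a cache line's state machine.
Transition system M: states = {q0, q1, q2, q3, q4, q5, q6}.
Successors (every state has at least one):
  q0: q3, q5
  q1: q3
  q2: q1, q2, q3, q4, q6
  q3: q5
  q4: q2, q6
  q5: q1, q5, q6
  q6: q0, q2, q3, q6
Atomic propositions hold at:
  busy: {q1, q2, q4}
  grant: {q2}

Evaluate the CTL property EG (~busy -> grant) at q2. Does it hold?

Yes

Sat(~busy) = {q0, q3, q5, q6}
Sat(~busy -> grant) = {q1, q2, q4}
EG (~busy -> grant): greatest fixpoint, start Z0 = {q1, q2, q4}, keep only states in Sat with some successor in Z. Z1 = {q2, q4}; fixed.
Sat(EG (~busy -> grant)) = {q2, q4}
q2 ∈ Sat(EG (~busy -> grant)) = {q2, q4}, so the formula holds at q2.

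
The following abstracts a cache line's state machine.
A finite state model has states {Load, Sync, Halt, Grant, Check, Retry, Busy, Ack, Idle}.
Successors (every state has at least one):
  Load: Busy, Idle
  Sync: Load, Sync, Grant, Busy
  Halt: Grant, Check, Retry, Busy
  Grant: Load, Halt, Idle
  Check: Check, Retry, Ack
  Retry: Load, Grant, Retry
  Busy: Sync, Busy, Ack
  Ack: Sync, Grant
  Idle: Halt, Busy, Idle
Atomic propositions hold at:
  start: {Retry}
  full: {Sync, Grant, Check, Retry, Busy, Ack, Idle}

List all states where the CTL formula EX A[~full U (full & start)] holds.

{Halt, Check, Retry}

Sat(~full) = {Load, Halt}
Sat(full & start) = {Retry}
A[~full U (full & start)]: least fixpoint, start Z0 = Sat((full & start)) = {Retry}, add states in Sat(~full) with every successor in Z. Already a fixed point.
Sat(A[~full U (full & start)]) = {Retry}
Sat(EX A[~full U (full & start)]) = {s : some successor in {Retry}} = {Halt, Check, Retry}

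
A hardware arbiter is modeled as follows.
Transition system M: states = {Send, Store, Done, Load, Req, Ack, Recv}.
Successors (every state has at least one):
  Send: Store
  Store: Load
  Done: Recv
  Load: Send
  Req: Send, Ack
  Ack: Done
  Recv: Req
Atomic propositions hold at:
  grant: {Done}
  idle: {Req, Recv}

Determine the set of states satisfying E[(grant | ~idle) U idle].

Sat(~idle) = {Send, Store, Done, Load, Ack}
Sat(grant | ~idle) = {Send, Store, Done, Load, Ack}
E[(grant | ~idle) U idle]: least fixpoint, start Z0 = Sat(idle) = {Req, Recv}, add states in Sat(grant | ~idle) with some successor in Z. Z1 = {Done, Req, Recv}; Z2 = {Done, Req, Ack, Recv}; fixed.
Sat(E[(grant | ~idle) U idle]) = {Done, Req, Ack, Recv}

{Done, Req, Ack, Recv}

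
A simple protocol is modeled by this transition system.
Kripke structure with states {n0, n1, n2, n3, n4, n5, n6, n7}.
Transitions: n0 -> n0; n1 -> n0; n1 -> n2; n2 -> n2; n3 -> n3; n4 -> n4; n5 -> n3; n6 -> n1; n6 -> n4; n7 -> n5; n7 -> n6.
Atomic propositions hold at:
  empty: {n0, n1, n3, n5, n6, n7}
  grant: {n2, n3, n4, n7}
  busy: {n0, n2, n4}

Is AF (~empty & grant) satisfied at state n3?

No

Sat(~empty) = {n2, n4}
Sat(~empty & grant) = {n2, n4}
AF (~empty & grant): least fixpoint, start Z0 = {n2, n4}, add states with every successor in Z. Already a fixed point.
Sat(AF (~empty & grant)) = {n2, n4}
n3 ∉ Sat(AF (~empty & grant)) = {n2, n4}, so the formula does not hold at n3.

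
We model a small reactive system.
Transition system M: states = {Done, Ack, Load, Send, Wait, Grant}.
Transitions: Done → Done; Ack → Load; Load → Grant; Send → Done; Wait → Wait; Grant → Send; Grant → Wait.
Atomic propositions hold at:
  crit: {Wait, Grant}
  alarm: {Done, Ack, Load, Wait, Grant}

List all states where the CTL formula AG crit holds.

{Wait}

AG crit: greatest fixpoint, start Z0 = {Wait, Grant}, keep only states in Sat with every successor in Z. Z1 = {Wait}; fixed.
Sat(AG crit) = {Wait}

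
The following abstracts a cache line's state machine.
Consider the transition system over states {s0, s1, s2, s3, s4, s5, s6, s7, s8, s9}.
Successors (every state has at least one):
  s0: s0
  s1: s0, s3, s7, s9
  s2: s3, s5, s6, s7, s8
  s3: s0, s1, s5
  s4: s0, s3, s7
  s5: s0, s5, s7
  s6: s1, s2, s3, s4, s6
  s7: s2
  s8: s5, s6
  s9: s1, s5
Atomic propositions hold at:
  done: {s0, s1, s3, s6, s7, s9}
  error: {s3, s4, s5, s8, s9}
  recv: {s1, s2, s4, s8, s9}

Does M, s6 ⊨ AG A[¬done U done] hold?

Sat(¬done) = {s2, s4, s5, s8}
A[¬done U done]: least fixpoint, start Z0 = Sat(done) = {s0, s1, s3, s6, s7, s9}, add states in Sat(¬done) with every successor in Z. Z1 = {s0, s1, s3, s4, s6, s7, s9}; fixed.
Sat(A[¬done U done]) = {s0, s1, s3, s4, s6, s7, s9}
AG A[¬done U done]: greatest fixpoint, start Z0 = {s0, s1, s3, s4, s6, s7, s9}, keep only states in Sat with every successor in Z. Z1 = {s0, s1, s4}; Z2 = {s0}; fixed.
Sat(AG A[¬done U done]) = {s0}
s6 ∉ Sat(AG A[¬done U done]) = {s0}, so the formula does not hold at s6.

No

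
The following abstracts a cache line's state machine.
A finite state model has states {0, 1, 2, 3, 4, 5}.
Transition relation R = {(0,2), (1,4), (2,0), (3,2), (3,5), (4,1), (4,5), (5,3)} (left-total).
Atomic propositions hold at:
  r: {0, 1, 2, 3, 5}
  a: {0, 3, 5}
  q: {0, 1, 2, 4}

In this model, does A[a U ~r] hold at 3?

Sat(~r) = {4}
A[a U ~r]: least fixpoint, start Z0 = Sat(~r) = {4}, add states in Sat(a) with every successor in Z. Already a fixed point.
Sat(A[a U ~r]) = {4}
3 ∉ Sat(A[a U ~r]) = {4}, so the formula does not hold at 3.

No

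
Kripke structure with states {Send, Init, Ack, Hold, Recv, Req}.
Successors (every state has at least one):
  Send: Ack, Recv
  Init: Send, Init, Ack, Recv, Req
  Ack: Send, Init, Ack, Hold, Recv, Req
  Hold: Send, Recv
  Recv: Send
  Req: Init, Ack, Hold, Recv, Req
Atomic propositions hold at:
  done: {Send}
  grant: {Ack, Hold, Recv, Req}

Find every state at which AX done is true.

Sat(AX done) = {s : every successor in {Send}} = {Recv}

{Recv}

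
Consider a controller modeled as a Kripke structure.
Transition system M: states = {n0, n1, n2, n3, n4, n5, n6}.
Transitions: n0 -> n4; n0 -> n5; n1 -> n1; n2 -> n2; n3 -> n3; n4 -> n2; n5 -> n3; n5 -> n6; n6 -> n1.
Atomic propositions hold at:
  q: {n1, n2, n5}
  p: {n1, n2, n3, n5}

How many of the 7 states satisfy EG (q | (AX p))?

6

Sat(AX p) = {s : every successor in {n1, n2, n3, n5}} = {n1, n2, n3, n4, n6}
Sat(q | (AX p)) = {n1, n2, n3, n4, n5, n6}
EG (q | (AX p)): greatest fixpoint, start Z0 = {n1, n2, n3, n4, n5, n6}, keep only states in Sat with some successor in Z. Already a fixed point.
Sat(EG (q | (AX p))) = {n1, n2, n3, n4, n5, n6}
|Sat(EG (q | (AX p)))| = |{n1, n2, n3, n4, n5, n6}| = 6.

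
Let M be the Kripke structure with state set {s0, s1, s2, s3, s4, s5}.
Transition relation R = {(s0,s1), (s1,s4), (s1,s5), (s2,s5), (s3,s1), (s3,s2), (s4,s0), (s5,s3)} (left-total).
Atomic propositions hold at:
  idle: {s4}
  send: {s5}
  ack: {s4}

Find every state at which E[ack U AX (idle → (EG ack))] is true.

EG ack: greatest fixpoint, start Z0 = {s4}, keep only states in Sat with some successor in Z. Z1 = ∅; fixed.
Sat(EG ack) = ∅
Sat(idle → (EG ack)) = {s0, s1, s2, s3, s5}
Sat(AX (idle → (EG ack))) = {s : every successor in {s0, s1, s2, s3, s5}} = {s0, s2, s3, s4, s5}
E[ack U AX (idle → (EG ack))]: least fixpoint, start Z0 = Sat(AX (idle → (EG ack))) = {s0, s2, s3, s4, s5}, add states in Sat(ack) with some successor in Z. Already a fixed point.
Sat(E[ack U AX (idle → (EG ack))]) = {s0, s2, s3, s4, s5}

{s0, s2, s3, s4, s5}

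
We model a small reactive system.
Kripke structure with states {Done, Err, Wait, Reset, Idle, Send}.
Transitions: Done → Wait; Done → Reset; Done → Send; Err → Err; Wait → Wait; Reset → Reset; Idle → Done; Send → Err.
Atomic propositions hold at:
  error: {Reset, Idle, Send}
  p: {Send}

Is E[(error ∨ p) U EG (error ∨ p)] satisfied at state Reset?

Yes

Sat(error ∨ p) = {Reset, Idle, Send}
EG (error ∨ p): greatest fixpoint, start Z0 = {Reset, Idle, Send}, keep only states in Sat with some successor in Z. Z1 = {Reset}; fixed.
Sat(EG (error ∨ p)) = {Reset}
E[(error ∨ p) U EG (error ∨ p)]: least fixpoint, start Z0 = Sat(EG (error ∨ p)) = {Reset}, add states in Sat(error ∨ p) with some successor in Z. Already a fixed point.
Sat(E[(error ∨ p) U EG (error ∨ p)]) = {Reset}
Reset ∈ Sat(E[(error ∨ p) U EG (error ∨ p)]) = {Reset}, so the formula holds at Reset.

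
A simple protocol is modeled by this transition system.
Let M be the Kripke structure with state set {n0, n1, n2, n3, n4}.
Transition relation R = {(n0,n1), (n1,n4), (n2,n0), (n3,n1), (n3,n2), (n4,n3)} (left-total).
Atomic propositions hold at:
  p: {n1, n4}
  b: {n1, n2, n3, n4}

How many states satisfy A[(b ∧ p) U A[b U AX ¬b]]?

1

Sat(b ∧ p) = {n1, n4}
Sat(¬b) = {n0}
Sat(AX ¬b) = {s : every successor in {n0}} = {n2}
A[b U AX ¬b]: least fixpoint, start Z0 = Sat(AX ¬b) = {n2}, add states in Sat(b) with every successor in Z. Already a fixed point.
Sat(A[b U AX ¬b]) = {n2}
A[(b ∧ p) U A[b U AX ¬b]]: least fixpoint, start Z0 = Sat(A[b U AX ¬b]) = {n2}, add states in Sat(b ∧ p) with every successor in Z. Already a fixed point.
Sat(A[(b ∧ p) U A[b U AX ¬b]]) = {n2}
|Sat(A[(b ∧ p) U A[b U AX ¬b]])| = |{n2}| = 1.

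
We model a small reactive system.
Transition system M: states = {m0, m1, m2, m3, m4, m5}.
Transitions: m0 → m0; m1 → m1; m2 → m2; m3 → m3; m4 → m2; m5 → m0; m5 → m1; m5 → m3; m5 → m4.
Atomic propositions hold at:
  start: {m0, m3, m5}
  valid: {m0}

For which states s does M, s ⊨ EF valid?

EF valid: least fixpoint, start Z0 = {m0}, add states with some successor in Z. Z1 = {m0, m5}; fixed.
Sat(EF valid) = {m0, m5}

{m0, m5}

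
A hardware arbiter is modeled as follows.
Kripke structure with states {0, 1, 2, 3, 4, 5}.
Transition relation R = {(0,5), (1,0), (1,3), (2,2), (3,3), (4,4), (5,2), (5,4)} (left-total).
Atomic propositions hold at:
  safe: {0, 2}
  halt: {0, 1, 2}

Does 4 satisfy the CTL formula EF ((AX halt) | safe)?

Sat(AX halt) = {s : every successor in {0, 1, 2}} = {2}
Sat((AX halt) | safe) = {0, 2}
EF ((AX halt) | safe): least fixpoint, start Z0 = {0, 2}, add states with some successor in Z. Z1 = {0, 1, 2, 5}; fixed.
Sat(EF ((AX halt) | safe)) = {0, 1, 2, 5}
4 ∉ Sat(EF ((AX halt) | safe)) = {0, 1, 2, 5}, so the formula does not hold at 4.

No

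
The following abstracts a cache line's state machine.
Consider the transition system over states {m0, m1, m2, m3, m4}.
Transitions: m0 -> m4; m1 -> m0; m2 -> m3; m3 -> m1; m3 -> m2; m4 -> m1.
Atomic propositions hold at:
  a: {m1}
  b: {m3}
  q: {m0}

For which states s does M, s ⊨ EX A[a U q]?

A[a U q]: least fixpoint, start Z0 = Sat(q) = {m0}, add states in Sat(a) with every successor in Z. Z1 = {m0, m1}; fixed.
Sat(A[a U q]) = {m0, m1}
Sat(EX A[a U q]) = {s : some successor in {m0, m1}} = {m1, m3, m4}

{m1, m3, m4}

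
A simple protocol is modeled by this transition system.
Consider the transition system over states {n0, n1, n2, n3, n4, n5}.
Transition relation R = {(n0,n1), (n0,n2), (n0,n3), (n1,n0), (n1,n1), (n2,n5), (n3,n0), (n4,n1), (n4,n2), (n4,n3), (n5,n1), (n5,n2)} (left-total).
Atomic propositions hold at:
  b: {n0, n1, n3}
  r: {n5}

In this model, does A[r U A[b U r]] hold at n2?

A[b U r]: least fixpoint, start Z0 = Sat(r) = {n5}, add states in Sat(b) with every successor in Z. Already a fixed point.
Sat(A[b U r]) = {n5}
A[r U A[b U r]]: least fixpoint, start Z0 = Sat(A[b U r]) = {n5}, add states in Sat(r) with every successor in Z. Already a fixed point.
Sat(A[r U A[b U r]]) = {n5}
n2 ∉ Sat(A[r U A[b U r]]) = {n5}, so the formula does not hold at n2.

No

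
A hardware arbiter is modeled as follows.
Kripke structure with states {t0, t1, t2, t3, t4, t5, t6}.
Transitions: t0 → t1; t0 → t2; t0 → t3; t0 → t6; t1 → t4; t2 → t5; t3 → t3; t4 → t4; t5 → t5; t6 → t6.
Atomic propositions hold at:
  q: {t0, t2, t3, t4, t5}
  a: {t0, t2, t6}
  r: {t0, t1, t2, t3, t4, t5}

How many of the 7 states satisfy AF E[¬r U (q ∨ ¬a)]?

6

Sat(¬r) = {t6}
Sat(¬a) = {t1, t3, t4, t5}
Sat(q ∨ ¬a) = {t0, t1, t2, t3, t4, t5}
E[¬r U (q ∨ ¬a)]: least fixpoint, start Z0 = Sat((q ∨ ¬a)) = {t0, t1, t2, t3, t4, t5}, add states in Sat(¬r) with some successor in Z. Already a fixed point.
Sat(E[¬r U (q ∨ ¬a)]) = {t0, t1, t2, t3, t4, t5}
AF E[¬r U (q ∨ ¬a)]: least fixpoint, start Z0 = {t0, t1, t2, t3, t4, t5}, add states with every successor in Z. Already a fixed point.
Sat(AF E[¬r U (q ∨ ¬a)]) = {t0, t1, t2, t3, t4, t5}
|Sat(AF E[¬r U (q ∨ ¬a)])| = |{t0, t1, t2, t3, t4, t5}| = 6.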